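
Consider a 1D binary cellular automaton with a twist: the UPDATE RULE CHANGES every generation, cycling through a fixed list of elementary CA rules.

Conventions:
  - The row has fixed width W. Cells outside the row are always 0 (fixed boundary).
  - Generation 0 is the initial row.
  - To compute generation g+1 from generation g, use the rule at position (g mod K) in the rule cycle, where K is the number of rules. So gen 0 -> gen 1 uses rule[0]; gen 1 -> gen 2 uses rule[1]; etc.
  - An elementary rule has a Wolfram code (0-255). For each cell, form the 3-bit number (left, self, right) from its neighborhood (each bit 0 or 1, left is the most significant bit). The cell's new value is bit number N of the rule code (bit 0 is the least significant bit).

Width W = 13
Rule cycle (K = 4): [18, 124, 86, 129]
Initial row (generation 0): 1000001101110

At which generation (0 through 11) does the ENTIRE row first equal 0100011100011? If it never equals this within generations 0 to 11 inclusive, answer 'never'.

Answer: 7

Derivation:
Gen 0: 1000001101110
Gen 1 (rule 18): 0100010000001
Gen 2 (rule 124): 0110011000001
Gen 3 (rule 86): 1011101100011
Gen 4 (rule 129): 0001000001000
Gen 5 (rule 18): 0010100010100
Gen 6 (rule 124): 0011110011110
Gen 7 (rule 86): 0100011100011
Gen 8 (rule 129): 0001001001000
Gen 9 (rule 18): 0010110110100
Gen 10 (rule 124): 0011111111110
Gen 11 (rule 86): 0100000000011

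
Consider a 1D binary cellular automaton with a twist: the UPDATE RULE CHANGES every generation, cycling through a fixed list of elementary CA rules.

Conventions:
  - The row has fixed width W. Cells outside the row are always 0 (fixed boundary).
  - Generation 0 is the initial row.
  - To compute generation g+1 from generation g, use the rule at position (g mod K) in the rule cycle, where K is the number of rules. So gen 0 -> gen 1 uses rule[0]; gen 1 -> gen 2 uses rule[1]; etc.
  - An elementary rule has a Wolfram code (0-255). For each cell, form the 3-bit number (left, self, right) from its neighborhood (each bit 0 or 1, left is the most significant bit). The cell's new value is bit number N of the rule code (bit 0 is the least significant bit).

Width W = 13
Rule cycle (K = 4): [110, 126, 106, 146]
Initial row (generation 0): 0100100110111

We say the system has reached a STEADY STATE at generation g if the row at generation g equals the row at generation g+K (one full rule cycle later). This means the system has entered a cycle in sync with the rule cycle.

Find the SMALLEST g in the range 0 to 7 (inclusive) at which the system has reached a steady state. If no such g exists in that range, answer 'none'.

Answer: none

Derivation:
Gen 0: 0100100110111
Gen 1 (rule 110): 1101101111101
Gen 2 (rule 126): 1111111000111
Gen 3 (rule 106): 1000001001101
Gen 4 (rule 146): 0100010110000
Gen 5 (rule 110): 1100111110000
Gen 6 (rule 126): 1111100011000
Gen 7 (rule 106): 1000100111000
Gen 8 (rule 146): 0101011010100
Gen 9 (rule 110): 1111111111100
Gen 10 (rule 126): 1000000000110
Gen 11 (rule 106): 0000000001110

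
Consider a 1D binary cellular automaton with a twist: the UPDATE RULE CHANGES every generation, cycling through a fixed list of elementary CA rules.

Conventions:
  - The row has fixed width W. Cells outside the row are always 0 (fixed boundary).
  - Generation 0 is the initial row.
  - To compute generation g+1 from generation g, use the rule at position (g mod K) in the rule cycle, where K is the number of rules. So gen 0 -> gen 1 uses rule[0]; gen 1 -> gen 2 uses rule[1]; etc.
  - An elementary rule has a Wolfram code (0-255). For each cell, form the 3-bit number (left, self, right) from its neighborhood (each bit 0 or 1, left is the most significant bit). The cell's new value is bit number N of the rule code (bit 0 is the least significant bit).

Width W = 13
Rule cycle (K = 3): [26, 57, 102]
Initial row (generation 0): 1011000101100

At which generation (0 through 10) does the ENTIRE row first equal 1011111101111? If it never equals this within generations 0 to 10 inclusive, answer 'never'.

Gen 0: 1011000101100
Gen 1 (rule 26): 0010101001010
Gen 2 (rule 57): 1001010100101
Gen 3 (rule 102): 1011111101111
Gen 4 (rule 26): 0010000001000
Gen 5 (rule 57): 1001111100111
Gen 6 (rule 102): 1010000101001
Gen 7 (rule 26): 0001001000110
Gen 8 (rule 57): 1100100110101
Gen 9 (rule 102): 0101101011111
Gen 10 (rule 26): 1001000010000

Answer: 3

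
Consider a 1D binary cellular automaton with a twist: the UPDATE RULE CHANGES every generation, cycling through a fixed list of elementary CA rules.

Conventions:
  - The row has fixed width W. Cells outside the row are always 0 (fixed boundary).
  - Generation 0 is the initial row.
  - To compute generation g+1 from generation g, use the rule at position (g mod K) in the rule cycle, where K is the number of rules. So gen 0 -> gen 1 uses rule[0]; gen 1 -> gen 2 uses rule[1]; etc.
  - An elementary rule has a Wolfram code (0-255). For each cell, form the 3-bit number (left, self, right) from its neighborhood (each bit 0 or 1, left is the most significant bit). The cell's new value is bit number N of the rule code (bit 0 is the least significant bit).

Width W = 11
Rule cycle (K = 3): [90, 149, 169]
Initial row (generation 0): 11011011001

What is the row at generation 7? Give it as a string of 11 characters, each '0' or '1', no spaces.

Gen 0: 11011011001
Gen 1 (rule 90): 11011011110
Gen 2 (rule 149): 00000001101
Gen 3 (rule 169): 11111101010
Gen 4 (rule 90): 10000100001
Gen 5 (rule 149): 11110111101
Gen 6 (rule 169): 11101111010
Gen 7 (rule 90): 10101001001

Answer: 10101001001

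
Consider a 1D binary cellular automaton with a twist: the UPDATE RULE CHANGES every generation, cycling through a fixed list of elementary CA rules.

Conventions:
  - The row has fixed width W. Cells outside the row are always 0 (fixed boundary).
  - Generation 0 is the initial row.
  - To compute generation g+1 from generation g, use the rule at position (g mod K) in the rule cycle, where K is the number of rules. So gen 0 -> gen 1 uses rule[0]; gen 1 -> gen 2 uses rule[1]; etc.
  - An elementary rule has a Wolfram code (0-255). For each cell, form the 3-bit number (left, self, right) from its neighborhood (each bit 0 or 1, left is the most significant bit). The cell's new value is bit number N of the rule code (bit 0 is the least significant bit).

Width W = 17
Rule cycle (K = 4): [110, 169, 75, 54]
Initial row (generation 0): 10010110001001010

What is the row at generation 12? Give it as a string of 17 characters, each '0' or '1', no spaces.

Gen 0: 10010110001001010
Gen 1 (rule 110): 10111110011011110
Gen 2 (rule 169): 01111100010111100
Gen 3 (rule 75): 11000101100100101
Gen 4 (rule 54): 00101110011111111
Gen 5 (rule 110): 01111010110000001
Gen 6 (rule 169): 01110101100111100
Gen 7 (rule 75): 11010001101100101
Gen 8 (rule 54): 00111010010011111
Gen 9 (rule 110): 01101110110110001
Gen 10 (rule 169): 01011101101100100
Gen 11 (rule 75): 10010101101101001
Gen 12 (rule 54): 11111110010011111

Answer: 11111110010011111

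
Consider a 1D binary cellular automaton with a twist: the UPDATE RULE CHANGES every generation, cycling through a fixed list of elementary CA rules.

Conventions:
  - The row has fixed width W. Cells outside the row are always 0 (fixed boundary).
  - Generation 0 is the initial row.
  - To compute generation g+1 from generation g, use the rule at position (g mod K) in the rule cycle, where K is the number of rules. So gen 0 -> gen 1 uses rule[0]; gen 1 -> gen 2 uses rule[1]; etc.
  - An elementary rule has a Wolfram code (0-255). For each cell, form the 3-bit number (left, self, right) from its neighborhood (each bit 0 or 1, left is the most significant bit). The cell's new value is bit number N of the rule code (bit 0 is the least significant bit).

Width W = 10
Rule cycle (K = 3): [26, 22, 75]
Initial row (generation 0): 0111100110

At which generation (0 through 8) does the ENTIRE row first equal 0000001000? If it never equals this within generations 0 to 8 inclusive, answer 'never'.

Answer: never

Derivation:
Gen 0: 0111100110
Gen 1 (rule 26): 1100011101
Gen 2 (rule 22): 0010100001
Gen 3 (rule 75): 1100001110
Gen 4 (rule 26): 1010011001
Gen 5 (rule 22): 1011100111
Gen 6 (rule 75): 0010101101
Gen 7 (rule 26): 0100001000
Gen 8 (rule 22): 1110011100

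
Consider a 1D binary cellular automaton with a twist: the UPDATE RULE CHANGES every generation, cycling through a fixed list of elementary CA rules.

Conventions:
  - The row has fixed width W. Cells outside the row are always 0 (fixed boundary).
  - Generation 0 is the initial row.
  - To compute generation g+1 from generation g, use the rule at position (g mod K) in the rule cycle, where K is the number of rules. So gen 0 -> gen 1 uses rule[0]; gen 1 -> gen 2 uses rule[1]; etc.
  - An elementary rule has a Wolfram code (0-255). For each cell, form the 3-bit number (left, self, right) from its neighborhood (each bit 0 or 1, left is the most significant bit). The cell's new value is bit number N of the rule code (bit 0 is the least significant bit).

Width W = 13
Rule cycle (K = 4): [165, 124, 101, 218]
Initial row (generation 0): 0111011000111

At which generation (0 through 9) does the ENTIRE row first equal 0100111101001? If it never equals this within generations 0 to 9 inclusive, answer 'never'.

Gen 0: 0111011000111
Gen 1 (rule 165): 0010100010010
Gen 2 (rule 124): 0011110011011
Gen 3 (rule 101): 1000010001101
Gen 4 (rule 218): 0100101011100
Gen 5 (rule 165): 0100111101001
Gen 6 (rule 124): 0110100111101
Gen 7 (rule 101): 0011100000111
Gen 8 (rule 218): 0111110001111
Gen 9 (rule 165): 0011100100110

Answer: 5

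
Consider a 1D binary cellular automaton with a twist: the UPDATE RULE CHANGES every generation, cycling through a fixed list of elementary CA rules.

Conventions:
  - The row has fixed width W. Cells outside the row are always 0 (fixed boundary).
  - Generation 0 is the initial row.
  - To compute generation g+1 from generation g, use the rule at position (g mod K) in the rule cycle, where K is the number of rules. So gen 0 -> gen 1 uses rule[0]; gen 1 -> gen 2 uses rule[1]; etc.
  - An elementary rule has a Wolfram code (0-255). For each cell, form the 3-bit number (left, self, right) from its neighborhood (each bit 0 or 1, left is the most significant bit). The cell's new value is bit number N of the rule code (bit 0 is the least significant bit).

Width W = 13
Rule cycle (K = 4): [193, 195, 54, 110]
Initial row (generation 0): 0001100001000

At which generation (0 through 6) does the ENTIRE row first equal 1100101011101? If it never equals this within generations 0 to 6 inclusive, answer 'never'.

Gen 0: 0001100001000
Gen 1 (rule 193): 1100101100011
Gen 2 (rule 195): 0101000101101
Gen 3 (rule 54): 1111101110011
Gen 4 (rule 110): 1000111010111
Gen 5 (rule 193): 0010011000011
Gen 6 (rule 195): 1100101011101

Answer: 6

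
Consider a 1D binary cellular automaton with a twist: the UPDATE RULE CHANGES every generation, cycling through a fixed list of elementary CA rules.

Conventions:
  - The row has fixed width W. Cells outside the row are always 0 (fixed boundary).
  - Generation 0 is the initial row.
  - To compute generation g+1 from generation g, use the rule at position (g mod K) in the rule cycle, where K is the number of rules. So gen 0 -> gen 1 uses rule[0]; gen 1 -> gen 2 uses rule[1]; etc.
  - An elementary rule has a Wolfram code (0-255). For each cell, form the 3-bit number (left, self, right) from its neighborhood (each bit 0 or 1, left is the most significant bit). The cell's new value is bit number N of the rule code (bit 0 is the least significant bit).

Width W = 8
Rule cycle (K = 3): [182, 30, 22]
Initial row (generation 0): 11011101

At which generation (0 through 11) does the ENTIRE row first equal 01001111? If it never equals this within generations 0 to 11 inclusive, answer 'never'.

Answer: never

Derivation:
Gen 0: 11011101
Gen 1 (rule 182): 00101011
Gen 2 (rule 30): 01101010
Gen 3 (rule 22): 10001011
Gen 4 (rule 182): 11011100
Gen 5 (rule 30): 10010010
Gen 6 (rule 22): 11111111
Gen 7 (rule 182): 01111110
Gen 8 (rule 30): 11000001
Gen 9 (rule 22): 00100011
Gen 10 (rule 182): 01110100
Gen 11 (rule 30): 11000110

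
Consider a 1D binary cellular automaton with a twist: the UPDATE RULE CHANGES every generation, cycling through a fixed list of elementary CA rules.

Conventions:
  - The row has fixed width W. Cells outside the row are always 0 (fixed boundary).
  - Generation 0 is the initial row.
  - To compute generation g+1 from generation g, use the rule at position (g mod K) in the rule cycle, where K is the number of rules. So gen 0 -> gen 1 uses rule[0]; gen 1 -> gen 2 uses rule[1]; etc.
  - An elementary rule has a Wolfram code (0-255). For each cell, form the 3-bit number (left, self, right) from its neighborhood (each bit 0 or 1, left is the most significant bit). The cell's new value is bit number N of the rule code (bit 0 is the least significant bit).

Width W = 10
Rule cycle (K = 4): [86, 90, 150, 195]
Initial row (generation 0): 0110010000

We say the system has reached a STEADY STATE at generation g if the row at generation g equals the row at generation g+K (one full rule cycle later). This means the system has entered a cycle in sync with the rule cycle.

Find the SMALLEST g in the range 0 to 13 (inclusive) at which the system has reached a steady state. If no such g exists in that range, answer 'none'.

Answer: none

Derivation:
Gen 0: 0110010000
Gen 1 (rule 86): 1011111000
Gen 2 (rule 90): 0010001100
Gen 3 (rule 150): 0111010010
Gen 4 (rule 195): 1011000100
Gen 5 (rule 86): 1001101110
Gen 6 (rule 90): 0111101011
Gen 7 (rule 150): 1011001000
Gen 8 (rule 195): 0001010011
Gen 9 (rule 86): 0011011101
Gen 10 (rule 90): 0111010100
Gen 11 (rule 150): 1010010110
Gen 12 (rule 195): 0000100010
Gen 13 (rule 86): 0001110111
Gen 14 (rule 90): 0011010101
Gen 15 (rule 150): 0100010101
Gen 16 (rule 195): 1001100000
Gen 17 (rule 86): 1110110000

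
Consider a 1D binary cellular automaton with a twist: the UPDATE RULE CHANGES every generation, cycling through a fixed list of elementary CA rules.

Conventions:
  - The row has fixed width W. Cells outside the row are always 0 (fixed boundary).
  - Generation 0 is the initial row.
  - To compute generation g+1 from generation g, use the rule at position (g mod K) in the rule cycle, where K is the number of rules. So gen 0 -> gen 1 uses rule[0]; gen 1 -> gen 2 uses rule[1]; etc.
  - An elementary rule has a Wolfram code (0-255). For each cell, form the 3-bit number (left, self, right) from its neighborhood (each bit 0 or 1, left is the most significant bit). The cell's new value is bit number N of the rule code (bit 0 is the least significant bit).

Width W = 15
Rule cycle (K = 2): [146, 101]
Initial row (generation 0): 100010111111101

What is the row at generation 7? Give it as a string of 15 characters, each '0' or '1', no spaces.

Answer: 100011111110001

Derivation:
Gen 0: 100010111111101
Gen 1 (rule 146): 010100011111000
Gen 2 (rule 101): 011101000001011
Gen 3 (rule 146): 101000100010000
Gen 4 (rule 101): 111010101010111
Gen 5 (rule 146): 010000000000010
Gen 6 (rule 101): 010111111111010
Gen 7 (rule 146): 100011111110001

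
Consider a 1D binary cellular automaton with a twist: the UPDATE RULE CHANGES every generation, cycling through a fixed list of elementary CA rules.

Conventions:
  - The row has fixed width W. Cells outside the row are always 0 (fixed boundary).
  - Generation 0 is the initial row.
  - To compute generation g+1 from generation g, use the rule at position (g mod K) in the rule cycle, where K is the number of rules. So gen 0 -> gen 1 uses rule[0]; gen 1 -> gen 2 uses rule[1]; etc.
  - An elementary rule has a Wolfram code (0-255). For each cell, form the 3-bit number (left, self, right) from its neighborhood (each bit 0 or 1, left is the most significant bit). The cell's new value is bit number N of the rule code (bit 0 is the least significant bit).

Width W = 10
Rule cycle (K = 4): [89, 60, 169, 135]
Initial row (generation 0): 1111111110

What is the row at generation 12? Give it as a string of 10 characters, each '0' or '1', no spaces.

Answer: 1001000001

Derivation:
Gen 0: 1111111110
Gen 1 (rule 89): 1000000011
Gen 2 (rule 60): 1100000010
Gen 3 (rule 169): 1001111000
Gen 4 (rule 135): 1010110011
Gen 5 (rule 89): 0000111011
Gen 6 (rule 60): 0000100110
Gen 7 (rule 169): 1110000100
Gen 8 (rule 135): 0100111101
Gen 9 (rule 89): 0010100100
Gen 10 (rule 60): 0011110110
Gen 11 (rule 169): 1011101100
Gen 12 (rule 135): 1001000001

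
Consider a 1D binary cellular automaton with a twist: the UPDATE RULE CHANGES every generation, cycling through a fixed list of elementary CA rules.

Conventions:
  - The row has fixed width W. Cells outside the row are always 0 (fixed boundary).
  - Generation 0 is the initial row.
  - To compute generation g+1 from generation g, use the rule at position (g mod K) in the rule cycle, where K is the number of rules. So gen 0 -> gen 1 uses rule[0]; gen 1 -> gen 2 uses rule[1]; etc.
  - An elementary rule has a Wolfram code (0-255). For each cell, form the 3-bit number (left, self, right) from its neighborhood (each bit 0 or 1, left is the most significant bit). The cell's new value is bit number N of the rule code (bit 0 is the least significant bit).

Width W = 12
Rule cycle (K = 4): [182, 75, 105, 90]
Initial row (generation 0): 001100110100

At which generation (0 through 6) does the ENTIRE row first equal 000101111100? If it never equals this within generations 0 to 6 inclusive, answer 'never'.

Gen 0: 001100110100
Gen 1 (rule 182): 010011001110
Gen 2 (rule 75): 100111011010
Gen 3 (rule 105): 000101111100
Gen 4 (rule 90): 001001000110
Gen 5 (rule 182): 011111101001
Gen 6 (rule 75): 110000100010

Answer: 3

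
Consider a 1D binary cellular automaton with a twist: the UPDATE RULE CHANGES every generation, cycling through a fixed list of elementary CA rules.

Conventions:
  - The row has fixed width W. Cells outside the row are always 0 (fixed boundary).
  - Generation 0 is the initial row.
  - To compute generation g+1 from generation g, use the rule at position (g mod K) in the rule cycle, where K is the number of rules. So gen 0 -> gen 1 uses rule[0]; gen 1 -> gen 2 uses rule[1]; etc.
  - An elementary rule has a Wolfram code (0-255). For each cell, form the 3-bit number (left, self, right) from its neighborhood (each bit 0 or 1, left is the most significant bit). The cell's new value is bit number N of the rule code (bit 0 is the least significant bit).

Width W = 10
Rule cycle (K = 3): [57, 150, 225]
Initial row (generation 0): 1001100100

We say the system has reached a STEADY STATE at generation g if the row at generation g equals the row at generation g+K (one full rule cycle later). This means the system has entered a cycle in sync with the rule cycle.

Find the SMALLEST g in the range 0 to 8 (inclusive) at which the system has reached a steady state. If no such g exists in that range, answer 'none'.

Answer: none

Derivation:
Gen 0: 1001100100
Gen 1 (rule 57): 0101010011
Gen 2 (rule 150): 1101011100
Gen 3 (rule 225): 0110101101
Gen 4 (rule 57): 0101011010
Gen 5 (rule 150): 1101000011
Gen 6 (rule 225): 0110011001
Gen 7 (rule 57): 0101010100
Gen 8 (rule 150): 1101010110
Gen 9 (rule 225): 0110101010
Gen 10 (rule 57): 0101010101
Gen 11 (rule 150): 1101010101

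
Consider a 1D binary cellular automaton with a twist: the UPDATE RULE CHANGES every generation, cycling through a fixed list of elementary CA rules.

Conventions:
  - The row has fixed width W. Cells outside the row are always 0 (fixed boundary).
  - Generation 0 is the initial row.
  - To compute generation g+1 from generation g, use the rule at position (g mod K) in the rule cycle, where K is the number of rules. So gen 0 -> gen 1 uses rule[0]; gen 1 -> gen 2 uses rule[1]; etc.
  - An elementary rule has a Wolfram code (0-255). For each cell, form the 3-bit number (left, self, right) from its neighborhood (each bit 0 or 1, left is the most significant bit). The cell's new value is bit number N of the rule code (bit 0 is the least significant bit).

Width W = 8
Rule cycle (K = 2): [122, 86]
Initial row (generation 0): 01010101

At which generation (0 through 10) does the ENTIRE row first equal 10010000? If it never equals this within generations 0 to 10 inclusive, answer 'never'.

Answer: never

Derivation:
Gen 0: 01010101
Gen 1 (rule 122): 10101010
Gen 2 (rule 86): 10101011
Gen 3 (rule 122): 01010111
Gen 4 (rule 86): 11010001
Gen 5 (rule 122): 11101010
Gen 6 (rule 86): 00101011
Gen 7 (rule 122): 01010111
Gen 8 (rule 86): 11010001
Gen 9 (rule 122): 11101010
Gen 10 (rule 86): 00101011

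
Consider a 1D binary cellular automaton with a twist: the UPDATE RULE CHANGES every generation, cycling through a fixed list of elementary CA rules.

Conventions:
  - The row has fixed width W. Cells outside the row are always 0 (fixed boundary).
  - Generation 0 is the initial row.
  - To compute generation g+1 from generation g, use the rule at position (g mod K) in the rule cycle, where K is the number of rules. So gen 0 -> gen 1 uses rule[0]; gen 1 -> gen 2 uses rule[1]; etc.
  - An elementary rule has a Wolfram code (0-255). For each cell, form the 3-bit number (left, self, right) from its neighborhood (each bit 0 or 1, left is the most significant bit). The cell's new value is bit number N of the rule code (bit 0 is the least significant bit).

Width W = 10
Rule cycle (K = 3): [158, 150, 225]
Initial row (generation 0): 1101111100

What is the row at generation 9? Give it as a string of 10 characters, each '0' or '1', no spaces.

Answer: 0010000010

Derivation:
Gen 0: 1101111100
Gen 1 (rule 158): 1001111010
Gen 2 (rule 150): 1110110011
Gen 3 (rule 225): 0111010001
Gen 4 (rule 158): 1110011011
Gen 5 (rule 150): 0101100000
Gen 6 (rule 225): 0010101111
Gen 7 (rule 158): 0110101110
Gen 8 (rule 150): 1000100101
Gen 9 (rule 225): 0010000010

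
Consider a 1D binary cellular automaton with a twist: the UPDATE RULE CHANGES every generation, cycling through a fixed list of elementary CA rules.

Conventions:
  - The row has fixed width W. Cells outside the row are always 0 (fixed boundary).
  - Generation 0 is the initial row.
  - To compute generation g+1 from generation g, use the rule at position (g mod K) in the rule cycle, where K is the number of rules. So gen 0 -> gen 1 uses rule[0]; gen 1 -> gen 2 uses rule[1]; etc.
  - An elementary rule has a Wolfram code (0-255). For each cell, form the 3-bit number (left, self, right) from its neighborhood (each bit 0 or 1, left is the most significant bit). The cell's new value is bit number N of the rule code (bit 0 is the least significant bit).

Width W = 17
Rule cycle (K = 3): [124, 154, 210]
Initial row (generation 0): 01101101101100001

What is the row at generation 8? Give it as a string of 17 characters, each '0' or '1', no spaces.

Gen 0: 01101101101100001
Gen 1 (rule 124): 01111111111110001
Gen 2 (rule 154): 11111111111101010
Gen 3 (rule 210): 01111111111100001
Gen 4 (rule 124): 01000000000110001
Gen 5 (rule 154): 10100000001101010
Gen 6 (rule 210): 00010000010100001
Gen 7 (rule 124): 00011000011110001
Gen 8 (rule 154): 00110100111101010

Answer: 00110100111101010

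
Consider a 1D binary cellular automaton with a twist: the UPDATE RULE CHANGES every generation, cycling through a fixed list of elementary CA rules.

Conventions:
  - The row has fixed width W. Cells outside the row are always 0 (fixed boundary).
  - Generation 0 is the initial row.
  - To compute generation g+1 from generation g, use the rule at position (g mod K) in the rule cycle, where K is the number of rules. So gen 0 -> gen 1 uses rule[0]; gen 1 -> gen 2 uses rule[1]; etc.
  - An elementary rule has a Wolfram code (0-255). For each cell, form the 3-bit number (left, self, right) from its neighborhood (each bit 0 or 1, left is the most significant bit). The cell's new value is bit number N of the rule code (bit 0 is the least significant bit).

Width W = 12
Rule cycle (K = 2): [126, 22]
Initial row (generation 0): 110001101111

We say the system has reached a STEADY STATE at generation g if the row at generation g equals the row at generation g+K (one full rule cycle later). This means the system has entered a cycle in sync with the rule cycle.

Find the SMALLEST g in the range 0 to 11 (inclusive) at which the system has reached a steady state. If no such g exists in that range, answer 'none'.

Answer: none

Derivation:
Gen 0: 110001101111
Gen 1 (rule 126): 111011111001
Gen 2 (rule 22): 000000000111
Gen 3 (rule 126): 000000001101
Gen 4 (rule 22): 000000010001
Gen 5 (rule 126): 000000111011
Gen 6 (rule 22): 000001000000
Gen 7 (rule 126): 000011100000
Gen 8 (rule 22): 000100010000
Gen 9 (rule 126): 001110111000
Gen 10 (rule 22): 010000000100
Gen 11 (rule 126): 111000001110
Gen 12 (rule 22): 000100010001
Gen 13 (rule 126): 001110111011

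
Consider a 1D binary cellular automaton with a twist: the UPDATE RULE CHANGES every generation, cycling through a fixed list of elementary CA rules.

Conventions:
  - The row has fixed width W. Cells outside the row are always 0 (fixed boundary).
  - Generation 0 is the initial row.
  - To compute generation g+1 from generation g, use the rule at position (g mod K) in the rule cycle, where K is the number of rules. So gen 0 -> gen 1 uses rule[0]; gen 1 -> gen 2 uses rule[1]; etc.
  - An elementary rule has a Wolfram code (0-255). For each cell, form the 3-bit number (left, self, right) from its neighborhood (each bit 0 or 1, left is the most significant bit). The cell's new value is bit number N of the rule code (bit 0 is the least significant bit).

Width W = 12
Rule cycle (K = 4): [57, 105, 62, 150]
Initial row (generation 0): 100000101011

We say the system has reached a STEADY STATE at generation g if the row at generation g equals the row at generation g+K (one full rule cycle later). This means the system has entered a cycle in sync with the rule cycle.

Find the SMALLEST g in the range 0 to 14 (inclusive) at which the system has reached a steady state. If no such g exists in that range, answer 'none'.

Answer: none

Derivation:
Gen 0: 100000101011
Gen 1 (rule 57): 011110010110
Gen 2 (rule 105): 010010001110
Gen 3 (rule 62): 111111011001
Gen 4 (rule 150): 011110000111
Gen 5 (rule 57): 010001110100
Gen 6 (rule 105): 000101011001
Gen 7 (rule 62): 001111110111
Gen 8 (rule 150): 010111100010
Gen 9 (rule 57): 001100011001
Gen 10 (rule 105): 101101011000
Gen 11 (rule 62): 111011110100
Gen 12 (rule 150): 010001100110
Gen 13 (rule 57): 001101010101
Gen 14 (rule 105): 101110101010
Gen 15 (rule 62): 111001111111
Gen 16 (rule 150): 010110111110
Gen 17 (rule 57): 001101100001
Gen 18 (rule 105): 101111101100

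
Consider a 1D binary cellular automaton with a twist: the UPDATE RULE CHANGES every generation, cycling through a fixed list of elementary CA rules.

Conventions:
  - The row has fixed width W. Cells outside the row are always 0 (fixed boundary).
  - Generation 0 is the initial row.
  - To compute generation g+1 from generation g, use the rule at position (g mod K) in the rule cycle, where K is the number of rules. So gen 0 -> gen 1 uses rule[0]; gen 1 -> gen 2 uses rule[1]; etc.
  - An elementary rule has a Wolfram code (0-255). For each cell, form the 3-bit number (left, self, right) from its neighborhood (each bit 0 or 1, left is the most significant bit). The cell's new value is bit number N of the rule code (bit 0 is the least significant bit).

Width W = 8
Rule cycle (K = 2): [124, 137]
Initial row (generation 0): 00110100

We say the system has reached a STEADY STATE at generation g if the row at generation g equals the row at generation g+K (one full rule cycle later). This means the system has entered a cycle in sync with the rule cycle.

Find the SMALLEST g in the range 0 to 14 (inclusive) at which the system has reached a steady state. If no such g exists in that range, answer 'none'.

Answer: 3

Derivation:
Gen 0: 00110100
Gen 1 (rule 124): 00111110
Gen 2 (rule 137): 10111100
Gen 3 (rule 124): 11100110
Gen 4 (rule 137): 11000100
Gen 5 (rule 124): 11100110
Gen 6 (rule 137): 11000100
Gen 7 (rule 124): 11100110
Gen 8 (rule 137): 11000100
Gen 9 (rule 124): 11100110
Gen 10 (rule 137): 11000100
Gen 11 (rule 124): 11100110
Gen 12 (rule 137): 11000100
Gen 13 (rule 124): 11100110
Gen 14 (rule 137): 11000100
Gen 15 (rule 124): 11100110
Gen 16 (rule 137): 11000100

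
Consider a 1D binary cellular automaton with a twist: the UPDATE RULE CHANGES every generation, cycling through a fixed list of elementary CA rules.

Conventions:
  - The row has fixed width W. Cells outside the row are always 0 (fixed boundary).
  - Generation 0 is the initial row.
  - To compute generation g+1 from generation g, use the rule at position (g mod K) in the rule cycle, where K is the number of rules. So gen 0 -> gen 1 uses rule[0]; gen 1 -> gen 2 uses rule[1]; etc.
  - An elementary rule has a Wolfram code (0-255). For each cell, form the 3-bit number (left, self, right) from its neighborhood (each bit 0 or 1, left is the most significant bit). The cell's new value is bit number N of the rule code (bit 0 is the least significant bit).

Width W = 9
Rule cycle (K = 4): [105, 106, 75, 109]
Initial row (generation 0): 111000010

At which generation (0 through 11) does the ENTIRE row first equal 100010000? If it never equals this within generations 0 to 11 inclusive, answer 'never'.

Gen 0: 111000010
Gen 1 (rule 105): 101011000
Gen 2 (rule 106): 010111000
Gen 3 (rule 75): 100101011
Gen 4 (rule 109): 100111111
Gen 5 (rule 105): 000100001
Gen 6 (rule 106): 001000010
Gen 7 (rule 75): 110011100
Gen 8 (rule 109): 110010101
Gen 9 (rule 105): 110001010
Gen 10 (rule 106): 110010100
Gen 11 (rule 75): 110100001

Answer: never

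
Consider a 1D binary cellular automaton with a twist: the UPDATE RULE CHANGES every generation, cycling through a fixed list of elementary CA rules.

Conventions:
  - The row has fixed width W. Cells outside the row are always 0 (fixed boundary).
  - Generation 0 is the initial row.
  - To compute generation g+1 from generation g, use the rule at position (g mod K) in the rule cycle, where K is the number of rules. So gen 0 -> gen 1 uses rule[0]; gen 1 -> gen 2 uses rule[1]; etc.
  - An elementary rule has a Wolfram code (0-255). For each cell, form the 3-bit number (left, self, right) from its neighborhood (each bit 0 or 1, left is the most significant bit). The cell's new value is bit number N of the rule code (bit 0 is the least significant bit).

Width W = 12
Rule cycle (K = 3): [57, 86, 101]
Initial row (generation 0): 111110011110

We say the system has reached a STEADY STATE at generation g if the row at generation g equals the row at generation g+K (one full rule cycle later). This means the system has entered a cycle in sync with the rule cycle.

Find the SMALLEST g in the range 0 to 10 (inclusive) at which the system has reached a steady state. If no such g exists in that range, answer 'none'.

Gen 0: 111110011110
Gen 1 (rule 57): 100001010001
Gen 2 (rule 86): 110011011011
Gen 3 (rule 101): 010001101101
Gen 4 (rule 57): 001101011010
Gen 5 (rule 86): 010101001011
Gen 6 (rule 101): 011111001101
Gen 7 (rule 57): 010000101010
Gen 8 (rule 86): 111001101011
Gen 9 (rule 101): 001000111101
Gen 10 (rule 57): 100110100010
Gen 11 (rule 86): 111010110111
Gen 12 (rule 101): 001111011001
Gen 13 (rule 57): 101000110100

Answer: none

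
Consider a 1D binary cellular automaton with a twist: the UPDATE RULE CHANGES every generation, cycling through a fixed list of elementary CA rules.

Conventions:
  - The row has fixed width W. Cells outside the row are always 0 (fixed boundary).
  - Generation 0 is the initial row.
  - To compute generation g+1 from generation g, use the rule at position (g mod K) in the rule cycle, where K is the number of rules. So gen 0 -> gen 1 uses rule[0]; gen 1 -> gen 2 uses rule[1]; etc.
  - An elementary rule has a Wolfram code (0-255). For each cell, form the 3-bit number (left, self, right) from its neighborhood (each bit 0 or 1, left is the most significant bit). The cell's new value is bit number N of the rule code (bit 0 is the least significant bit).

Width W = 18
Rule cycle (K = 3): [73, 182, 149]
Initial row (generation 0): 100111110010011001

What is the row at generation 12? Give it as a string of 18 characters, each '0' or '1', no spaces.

Gen 0: 100111110010011001
Gen 1 (rule 73): 000100010000011000
Gen 2 (rule 182): 001110111000100100
Gen 3 (rule 149): 100100010110110111
Gen 4 (rule 73): 000001000110110101
Gen 5 (rule 182): 000011101001001111
Gen 6 (rule 149): 111001001101100110
Gen 7 (rule 73): 101000001101100110
Gen 8 (rule 182): 111100010010011001
Gen 9 (rule 149): 011011011011000101
Gen 10 (rule 73): 011011011011010000
Gen 11 (rule 182): 100100100100111000
Gen 12 (rule 149): 110110110110010111

Answer: 110110110110010111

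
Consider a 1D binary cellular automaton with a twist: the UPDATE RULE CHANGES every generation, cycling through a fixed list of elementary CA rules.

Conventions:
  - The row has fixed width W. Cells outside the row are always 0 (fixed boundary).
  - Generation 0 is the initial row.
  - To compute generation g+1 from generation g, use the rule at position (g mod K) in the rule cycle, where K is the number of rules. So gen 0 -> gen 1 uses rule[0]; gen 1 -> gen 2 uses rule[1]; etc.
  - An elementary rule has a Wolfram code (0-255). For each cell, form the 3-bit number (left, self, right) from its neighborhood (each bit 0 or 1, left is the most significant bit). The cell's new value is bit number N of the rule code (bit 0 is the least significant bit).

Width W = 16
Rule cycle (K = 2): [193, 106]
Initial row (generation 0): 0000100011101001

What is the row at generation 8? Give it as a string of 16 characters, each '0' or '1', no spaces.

Gen 0: 0000100011101001
Gen 1 (rule 193): 1110001001100000
Gen 2 (rule 106): 1010010011100000
Gen 3 (rule 193): 0000000001101111
Gen 4 (rule 106): 0000000011111001
Gen 5 (rule 193): 1111111001111000
Gen 6 (rule 106): 1000001011001000
Gen 7 (rule 193): 0011100001000011
Gen 8 (rule 106): 0110100010000111

Answer: 0110100010000111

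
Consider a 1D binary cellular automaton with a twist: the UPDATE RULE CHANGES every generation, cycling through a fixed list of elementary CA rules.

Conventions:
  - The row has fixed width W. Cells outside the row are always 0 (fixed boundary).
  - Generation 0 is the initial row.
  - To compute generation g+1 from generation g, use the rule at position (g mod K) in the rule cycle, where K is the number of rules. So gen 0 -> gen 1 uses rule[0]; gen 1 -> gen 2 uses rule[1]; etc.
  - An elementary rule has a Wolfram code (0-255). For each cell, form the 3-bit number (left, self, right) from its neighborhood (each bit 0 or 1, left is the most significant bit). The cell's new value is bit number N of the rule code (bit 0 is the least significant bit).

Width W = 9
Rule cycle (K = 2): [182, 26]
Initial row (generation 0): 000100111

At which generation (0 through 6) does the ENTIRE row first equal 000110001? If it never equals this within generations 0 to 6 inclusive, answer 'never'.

Answer: never

Derivation:
Gen 0: 000100111
Gen 1 (rule 182): 001111010
Gen 2 (rule 26): 011000001
Gen 3 (rule 182): 100100011
Gen 4 (rule 26): 011010110
Gen 5 (rule 182): 100111001
Gen 6 (rule 26): 011100110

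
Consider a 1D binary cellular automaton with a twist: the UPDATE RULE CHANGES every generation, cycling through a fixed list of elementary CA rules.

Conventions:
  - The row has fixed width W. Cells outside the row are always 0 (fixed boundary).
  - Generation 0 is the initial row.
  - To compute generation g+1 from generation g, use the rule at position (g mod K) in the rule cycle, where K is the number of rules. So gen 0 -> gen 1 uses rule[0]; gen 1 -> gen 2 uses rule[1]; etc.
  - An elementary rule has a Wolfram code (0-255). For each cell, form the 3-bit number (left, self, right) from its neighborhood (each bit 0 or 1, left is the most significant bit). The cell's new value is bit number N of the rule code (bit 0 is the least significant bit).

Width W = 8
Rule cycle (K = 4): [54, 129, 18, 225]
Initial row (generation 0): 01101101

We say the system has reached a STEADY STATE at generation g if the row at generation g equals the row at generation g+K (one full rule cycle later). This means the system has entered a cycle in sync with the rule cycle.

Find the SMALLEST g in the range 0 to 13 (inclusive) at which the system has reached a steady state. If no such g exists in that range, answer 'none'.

Answer: 3

Derivation:
Gen 0: 01101101
Gen 1 (rule 54): 10010011
Gen 2 (rule 129): 00000000
Gen 3 (rule 18): 00000000
Gen 4 (rule 225): 11111111
Gen 5 (rule 54): 00000000
Gen 6 (rule 129): 11111111
Gen 7 (rule 18): 00000000
Gen 8 (rule 225): 11111111
Gen 9 (rule 54): 00000000
Gen 10 (rule 129): 11111111
Gen 11 (rule 18): 00000000
Gen 12 (rule 225): 11111111
Gen 13 (rule 54): 00000000
Gen 14 (rule 129): 11111111
Gen 15 (rule 18): 00000000
Gen 16 (rule 225): 11111111
Gen 17 (rule 54): 00000000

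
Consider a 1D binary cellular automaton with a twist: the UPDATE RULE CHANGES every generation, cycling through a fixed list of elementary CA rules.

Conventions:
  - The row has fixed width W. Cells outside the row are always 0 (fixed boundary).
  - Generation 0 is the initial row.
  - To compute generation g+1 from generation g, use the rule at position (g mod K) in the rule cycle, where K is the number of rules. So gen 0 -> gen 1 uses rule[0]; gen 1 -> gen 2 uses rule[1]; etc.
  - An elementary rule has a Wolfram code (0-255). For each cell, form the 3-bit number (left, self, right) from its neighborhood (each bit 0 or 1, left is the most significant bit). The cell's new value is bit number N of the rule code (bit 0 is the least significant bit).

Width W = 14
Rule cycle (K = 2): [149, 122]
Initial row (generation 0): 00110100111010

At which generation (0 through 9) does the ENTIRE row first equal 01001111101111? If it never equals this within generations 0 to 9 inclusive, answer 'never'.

Gen 0: 00110100111010
Gen 1 (rule 149): 10000110010011
Gen 2 (rule 122): 01001111101111
Gen 3 (rule 149): 01100111000110
Gen 4 (rule 122): 11111101101111
Gen 5 (rule 149): 01111000000110
Gen 6 (rule 122): 11001100001111
Gen 7 (rule 149): 00100011100110
Gen 8 (rule 122): 01010110111111
Gen 9 (rule 149): 01010000011110

Answer: 2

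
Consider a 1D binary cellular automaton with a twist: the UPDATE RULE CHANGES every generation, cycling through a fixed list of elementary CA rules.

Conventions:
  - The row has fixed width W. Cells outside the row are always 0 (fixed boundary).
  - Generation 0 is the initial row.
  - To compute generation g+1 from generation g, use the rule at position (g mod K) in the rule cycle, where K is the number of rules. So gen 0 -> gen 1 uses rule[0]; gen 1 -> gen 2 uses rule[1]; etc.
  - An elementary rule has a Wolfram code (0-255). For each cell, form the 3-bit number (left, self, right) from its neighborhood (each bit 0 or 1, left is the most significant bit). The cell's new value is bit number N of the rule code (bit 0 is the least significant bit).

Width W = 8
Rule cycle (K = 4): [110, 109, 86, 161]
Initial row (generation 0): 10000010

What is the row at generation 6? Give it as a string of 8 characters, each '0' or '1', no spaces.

Gen 0: 10000010
Gen 1 (rule 110): 10000110
Gen 2 (rule 109): 10110110
Gen 3 (rule 86): 10010011
Gen 4 (rule 161): 00000000
Gen 5 (rule 110): 00000000
Gen 6 (rule 109): 11111111

Answer: 11111111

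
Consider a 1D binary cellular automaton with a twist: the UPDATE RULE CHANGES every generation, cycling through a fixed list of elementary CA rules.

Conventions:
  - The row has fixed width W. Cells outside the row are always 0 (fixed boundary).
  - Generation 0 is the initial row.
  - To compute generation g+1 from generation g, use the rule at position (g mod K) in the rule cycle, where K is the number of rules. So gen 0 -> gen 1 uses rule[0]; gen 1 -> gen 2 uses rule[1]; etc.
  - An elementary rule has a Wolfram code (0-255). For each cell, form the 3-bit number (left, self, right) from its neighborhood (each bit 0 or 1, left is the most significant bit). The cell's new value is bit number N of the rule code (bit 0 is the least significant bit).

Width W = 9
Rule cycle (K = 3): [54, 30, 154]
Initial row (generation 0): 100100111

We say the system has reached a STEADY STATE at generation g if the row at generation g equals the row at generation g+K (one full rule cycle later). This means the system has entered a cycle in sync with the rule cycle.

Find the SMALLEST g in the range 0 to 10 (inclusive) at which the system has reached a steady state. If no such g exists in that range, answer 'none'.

Answer: none

Derivation:
Gen 0: 100100111
Gen 1 (rule 54): 111111000
Gen 2 (rule 30): 100000100
Gen 3 (rule 154): 010001010
Gen 4 (rule 54): 111011111
Gen 5 (rule 30): 100010000
Gen 6 (rule 154): 010101000
Gen 7 (rule 54): 111111100
Gen 8 (rule 30): 100000010
Gen 9 (rule 154): 010000101
Gen 10 (rule 54): 111001111
Gen 11 (rule 30): 100111000
Gen 12 (rule 154): 011110100
Gen 13 (rule 54): 100001110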